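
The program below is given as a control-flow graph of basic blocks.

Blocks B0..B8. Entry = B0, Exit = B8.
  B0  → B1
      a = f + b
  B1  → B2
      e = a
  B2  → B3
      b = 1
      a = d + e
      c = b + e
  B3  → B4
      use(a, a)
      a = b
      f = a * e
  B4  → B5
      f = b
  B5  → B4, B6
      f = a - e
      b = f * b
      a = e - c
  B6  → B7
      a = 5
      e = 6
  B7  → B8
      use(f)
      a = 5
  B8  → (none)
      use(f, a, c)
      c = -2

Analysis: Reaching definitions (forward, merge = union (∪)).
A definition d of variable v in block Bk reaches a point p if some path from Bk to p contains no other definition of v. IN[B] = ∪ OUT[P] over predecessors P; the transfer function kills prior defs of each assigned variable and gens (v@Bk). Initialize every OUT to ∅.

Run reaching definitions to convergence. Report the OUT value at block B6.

Answer: {a@B6, b@B5, c@B2, e@B6, f@B5}

Derivation:
Converged values:
  B0:  IN={}  OUT={a@B0}
  B1:  IN={a@B0}  OUT={a@B0, e@B1}
  B2:  IN={a@B0, e@B1}  OUT={a@B2, b@B2, c@B2, e@B1}
  B3:  IN={a@B2, b@B2, c@B2, e@B1}  OUT={a@B3, b@B2, c@B2, e@B1, f@B3}
  B4:  IN={a@B3, a@B5, b@B2, b@B5, c@B2, e@B1, f@B3, f@B5}  OUT={a@B3, a@B5, b@B2, b@B5, c@B2, e@B1, f@B4}
  B5:  IN={a@B3, a@B5, b@B2, b@B5, c@B2, e@B1, f@B4}  OUT={a@B5, b@B5, c@B2, e@B1, f@B5}
  B6:  IN={a@B5, b@B5, c@B2, e@B1, f@B5}  OUT={a@B6, b@B5, c@B2, e@B6, f@B5}
  B7:  IN={a@B6, b@B5, c@B2, e@B6, f@B5}  OUT={a@B7, b@B5, c@B2, e@B6, f@B5}
  B8:  IN={a@B7, b@B5, c@B2, e@B6, f@B5}  OUT={a@B7, b@B5, c@B8, e@B6, f@B5}

Merge at B6: IN[B6] = OUT[B5] = {a@B5, b@B5, c@B2, e@B1, f@B5}
Applying B6's transfer function to that IN value gives OUT[B6] (row B6 above).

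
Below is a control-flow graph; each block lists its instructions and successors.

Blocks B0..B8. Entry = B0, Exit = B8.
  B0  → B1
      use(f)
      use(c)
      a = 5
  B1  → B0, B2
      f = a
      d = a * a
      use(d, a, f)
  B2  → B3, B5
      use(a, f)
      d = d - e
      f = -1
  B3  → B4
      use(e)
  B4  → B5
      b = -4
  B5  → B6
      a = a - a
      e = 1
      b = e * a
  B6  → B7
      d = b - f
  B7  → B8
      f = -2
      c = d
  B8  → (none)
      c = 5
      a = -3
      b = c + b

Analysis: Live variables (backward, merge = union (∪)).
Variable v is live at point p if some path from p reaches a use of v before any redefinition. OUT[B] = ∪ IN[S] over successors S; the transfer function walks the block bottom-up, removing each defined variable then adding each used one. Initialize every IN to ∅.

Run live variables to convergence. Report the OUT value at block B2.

Fixpoint table:
  B0: | IN={c, e, f} | OUT={a, c, e}
  B1: | IN={a, c, e} | OUT={a, c, d, e, f}
  B2: | IN={a, d, e, f} | OUT={a, e, f}
  B3: | IN={a, e, f} | OUT={a, f}
  B4: | IN={a, f} | OUT={a, f}
  B5: | IN={a, f} | OUT={b, f}
  B6: | IN={b, f} | OUT={b, d}
  B7: | IN={b, d} | OUT={b}
  B8: | IN={b} | OUT={}

Merge at B2: OUT[B2] = IN[B3] ⊔ IN[B5] = {a, e, f}

Answer: {a, e, f}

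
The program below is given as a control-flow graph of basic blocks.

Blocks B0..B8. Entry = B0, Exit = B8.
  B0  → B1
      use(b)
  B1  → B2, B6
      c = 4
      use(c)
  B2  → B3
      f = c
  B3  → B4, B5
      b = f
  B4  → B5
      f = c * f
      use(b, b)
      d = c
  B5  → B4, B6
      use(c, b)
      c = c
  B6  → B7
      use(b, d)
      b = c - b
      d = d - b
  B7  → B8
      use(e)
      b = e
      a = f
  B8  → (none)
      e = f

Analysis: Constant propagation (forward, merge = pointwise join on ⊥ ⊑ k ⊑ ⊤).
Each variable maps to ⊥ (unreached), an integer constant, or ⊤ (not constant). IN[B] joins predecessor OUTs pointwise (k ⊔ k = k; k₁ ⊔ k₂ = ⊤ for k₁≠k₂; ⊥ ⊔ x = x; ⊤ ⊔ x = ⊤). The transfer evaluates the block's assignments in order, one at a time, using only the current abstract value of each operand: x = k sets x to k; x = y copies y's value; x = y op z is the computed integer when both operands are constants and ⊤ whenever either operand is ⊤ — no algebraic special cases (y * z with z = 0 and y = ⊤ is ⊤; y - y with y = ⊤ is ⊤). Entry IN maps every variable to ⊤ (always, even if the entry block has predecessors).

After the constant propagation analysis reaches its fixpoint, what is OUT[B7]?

Fixpoint table:
  B0:   IN=(all ⊤)   OUT=(all ⊤)
  B1:   IN=(all ⊤)   OUT={c:4; rest ⊤}
  B2:   IN={c:4; rest ⊤}   OUT={c:4, f:4; rest ⊤}
  B3:   IN={c:4, f:4; rest ⊤}   OUT={b:4, c:4, f:4; rest ⊤}
  B4:   IN={b:4, c:4; rest ⊤}   OUT={b:4, c:4, d:4; rest ⊤}
  B5:   IN={b:4, c:4; rest ⊤}   OUT={b:4, c:4; rest ⊤}
  B6:   IN={c:4; rest ⊤}   OUT={c:4; rest ⊤}
  B7:   IN={c:4; rest ⊤}   OUT={c:4; rest ⊤}
  B8:   IN={c:4; rest ⊤}   OUT={c:4; rest ⊤}

Merge at B7: IN[B7] = OUT[B6] = {a: ⊤, b: ⊤, c: 4, d: ⊤, e: ⊤, f: ⊤}
Applying B7's transfer function to that IN value gives OUT[B7] (row B7 above).

Answer: {a: ⊤, b: ⊤, c: 4, d: ⊤, e: ⊤, f: ⊤}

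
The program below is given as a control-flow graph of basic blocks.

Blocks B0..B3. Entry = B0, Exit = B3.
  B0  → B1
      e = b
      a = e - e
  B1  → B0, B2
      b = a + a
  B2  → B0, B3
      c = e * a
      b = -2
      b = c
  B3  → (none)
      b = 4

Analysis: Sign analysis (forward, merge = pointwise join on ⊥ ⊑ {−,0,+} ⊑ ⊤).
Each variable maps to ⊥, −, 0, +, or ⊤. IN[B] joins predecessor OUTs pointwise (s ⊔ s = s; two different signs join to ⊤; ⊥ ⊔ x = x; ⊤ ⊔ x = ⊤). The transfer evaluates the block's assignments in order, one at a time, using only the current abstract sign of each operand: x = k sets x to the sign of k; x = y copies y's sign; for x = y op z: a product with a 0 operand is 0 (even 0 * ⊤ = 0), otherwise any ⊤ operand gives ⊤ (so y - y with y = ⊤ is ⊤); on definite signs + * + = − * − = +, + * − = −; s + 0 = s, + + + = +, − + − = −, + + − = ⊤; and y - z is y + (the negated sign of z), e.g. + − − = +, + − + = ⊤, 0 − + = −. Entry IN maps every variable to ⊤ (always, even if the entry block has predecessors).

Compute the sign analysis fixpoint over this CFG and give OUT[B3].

Per-block solution:
  B0:  IN=(all ⊤)  OUT=(all ⊤)
  B1:  IN=(all ⊤)  OUT=(all ⊤)
  B2:  IN=(all ⊤)  OUT=(all ⊤)
  B3:  IN=(all ⊤)  OUT={b:+; rest ⊤}

Merge at B3: IN[B3] = OUT[B2] = {a: ⊤, b: ⊤, c: ⊤, d: ⊤, e: ⊤, f: ⊤}
Applying B3's transfer function to that IN value gives OUT[B3] (row B3 above).

Answer: {a: ⊤, b: +, c: ⊤, d: ⊤, e: ⊤, f: ⊤}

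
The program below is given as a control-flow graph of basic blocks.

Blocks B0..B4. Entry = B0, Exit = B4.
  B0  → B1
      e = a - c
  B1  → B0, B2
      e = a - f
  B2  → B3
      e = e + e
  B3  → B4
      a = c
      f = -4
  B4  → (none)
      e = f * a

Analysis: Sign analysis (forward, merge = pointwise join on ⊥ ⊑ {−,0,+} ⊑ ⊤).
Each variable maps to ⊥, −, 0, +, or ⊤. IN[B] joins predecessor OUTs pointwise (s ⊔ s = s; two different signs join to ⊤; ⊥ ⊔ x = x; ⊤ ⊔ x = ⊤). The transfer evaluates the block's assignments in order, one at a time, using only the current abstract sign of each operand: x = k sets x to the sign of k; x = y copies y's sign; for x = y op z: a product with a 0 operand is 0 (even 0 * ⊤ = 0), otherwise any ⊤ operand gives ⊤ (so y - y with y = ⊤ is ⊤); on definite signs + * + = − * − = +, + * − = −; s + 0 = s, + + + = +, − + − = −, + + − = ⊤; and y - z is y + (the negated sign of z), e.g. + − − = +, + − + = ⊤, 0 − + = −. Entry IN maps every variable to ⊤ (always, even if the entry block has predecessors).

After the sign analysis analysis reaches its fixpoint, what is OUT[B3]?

Answer: {a: ⊤, b: ⊤, c: ⊤, d: ⊤, e: ⊤, f: -}

Working:
Per-block solution:
  B0:   IN=(all ⊤)   OUT=(all ⊤)
  B1:   IN=(all ⊤)   OUT=(all ⊤)
  B2:   IN=(all ⊤)   OUT=(all ⊤)
  B3:   IN=(all ⊤)   OUT={f:-; rest ⊤}
  B4:   IN={f:-; rest ⊤}   OUT={f:-; rest ⊤}

Merge at B3: IN[B3] = OUT[B2] = {a: ⊤, b: ⊤, c: ⊤, d: ⊤, e: ⊤, f: ⊤}
Applying B3's transfer function to that IN value gives OUT[B3] (row B3 above).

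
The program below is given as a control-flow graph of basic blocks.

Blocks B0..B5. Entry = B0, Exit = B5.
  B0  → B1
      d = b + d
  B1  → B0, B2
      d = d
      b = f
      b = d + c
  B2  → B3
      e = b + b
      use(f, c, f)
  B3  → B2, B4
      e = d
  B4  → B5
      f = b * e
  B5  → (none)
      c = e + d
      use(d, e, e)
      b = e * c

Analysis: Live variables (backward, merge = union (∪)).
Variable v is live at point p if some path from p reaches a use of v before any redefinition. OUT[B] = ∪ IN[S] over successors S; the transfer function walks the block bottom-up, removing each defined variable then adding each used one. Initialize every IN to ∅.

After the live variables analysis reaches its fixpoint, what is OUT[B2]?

Answer: {b, c, d, f}

Working:
Fixpoint table:
  B0:  IN={b, c, d, f}  OUT={c, d, f}
  B1:  IN={c, d, f}  OUT={b, c, d, f}
  B2:  IN={b, c, d, f}  OUT={b, c, d, f}
  B3:  IN={b, c, d, f}  OUT={b, c, d, e, f}
  B4:  IN={b, d, e}  OUT={d, e}
  B5:  IN={d, e}  OUT={}

Merge at B2: OUT[B2] = IN[B3] = {b, c, d, f}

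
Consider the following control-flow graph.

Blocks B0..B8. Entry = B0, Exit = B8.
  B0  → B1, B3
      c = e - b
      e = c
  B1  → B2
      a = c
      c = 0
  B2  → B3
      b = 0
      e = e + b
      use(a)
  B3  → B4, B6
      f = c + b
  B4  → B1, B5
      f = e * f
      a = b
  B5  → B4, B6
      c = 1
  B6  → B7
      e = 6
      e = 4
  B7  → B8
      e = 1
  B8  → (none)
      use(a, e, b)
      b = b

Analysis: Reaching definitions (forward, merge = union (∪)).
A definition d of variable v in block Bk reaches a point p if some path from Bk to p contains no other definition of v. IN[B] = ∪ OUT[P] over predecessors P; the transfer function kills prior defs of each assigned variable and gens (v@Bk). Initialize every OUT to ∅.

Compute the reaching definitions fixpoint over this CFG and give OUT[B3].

Answer: {a@B1, b@B2, c@B0, c@B1, e@B0, e@B2, f@B3}

Working:
Converged values:
  B0:   IN={}   OUT={c@B0, e@B0}
  B1:   IN={a@B4, b@B2, c@B0, c@B1, c@B5, e@B0, e@B2, f@B4}   OUT={a@B1, b@B2, c@B1, e@B0, e@B2, f@B4}
  B2:   IN={a@B1, b@B2, c@B1, e@B0, e@B2, f@B4}   OUT={a@B1, b@B2, c@B1, e@B2, f@B4}
  B3:   IN={a@B1, b@B2, c@B0, c@B1, e@B0, e@B2, f@B4}   OUT={a@B1, b@B2, c@B0, c@B1, e@B0, e@B2, f@B3}
  B4:   IN={a@B1, a@B4, b@B2, c@B0, c@B1, c@B5, e@B0, e@B2, f@B3, f@B4}   OUT={a@B4, b@B2, c@B0, c@B1, c@B5, e@B0, e@B2, f@B4}
  B5:   IN={a@B4, b@B2, c@B0, c@B1, c@B5, e@B0, e@B2, f@B4}   OUT={a@B4, b@B2, c@B5, e@B0, e@B2, f@B4}
  B6:   IN={a@B1, a@B4, b@B2, c@B0, c@B1, c@B5, e@B0, e@B2, f@B3, f@B4}   OUT={a@B1, a@B4, b@B2, c@B0, c@B1, c@B5, e@B6, f@B3, f@B4}
  B7:   IN={a@B1, a@B4, b@B2, c@B0, c@B1, c@B5, e@B6, f@B3, f@B4}   OUT={a@B1, a@B4, b@B2, c@B0, c@B1, c@B5, e@B7, f@B3, f@B4}
  B8:   IN={a@B1, a@B4, b@B2, c@B0, c@B1, c@B5, e@B7, f@B3, f@B4}   OUT={a@B1, a@B4, b@B8, c@B0, c@B1, c@B5, e@B7, f@B3, f@B4}

Merge at B3: IN[B3] = OUT[B0] ⊔ OUT[B2] = {a@B1, b@B2, c@B0, c@B1, e@B0, e@B2, f@B4}
Applying B3's transfer function to that IN value gives OUT[B3] (row B3 above).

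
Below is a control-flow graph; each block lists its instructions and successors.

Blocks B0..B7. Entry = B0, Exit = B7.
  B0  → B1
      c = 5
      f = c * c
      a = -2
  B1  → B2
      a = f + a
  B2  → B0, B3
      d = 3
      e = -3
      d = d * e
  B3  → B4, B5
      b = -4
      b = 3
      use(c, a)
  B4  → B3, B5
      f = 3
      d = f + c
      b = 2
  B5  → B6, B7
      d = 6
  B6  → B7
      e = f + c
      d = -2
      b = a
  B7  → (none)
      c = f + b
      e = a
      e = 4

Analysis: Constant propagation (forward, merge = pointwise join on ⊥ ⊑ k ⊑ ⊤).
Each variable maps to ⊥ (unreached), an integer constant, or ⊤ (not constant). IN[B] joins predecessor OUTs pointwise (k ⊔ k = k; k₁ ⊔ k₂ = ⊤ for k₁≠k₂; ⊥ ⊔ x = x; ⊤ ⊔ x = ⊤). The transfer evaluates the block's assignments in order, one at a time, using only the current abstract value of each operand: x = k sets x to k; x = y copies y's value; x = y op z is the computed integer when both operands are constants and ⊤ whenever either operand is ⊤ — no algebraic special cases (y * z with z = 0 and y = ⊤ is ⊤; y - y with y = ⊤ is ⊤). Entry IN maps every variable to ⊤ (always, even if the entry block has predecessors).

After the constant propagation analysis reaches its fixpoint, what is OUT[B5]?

Converged values:
  B0:   IN=(all ⊤)   OUT={a:-2, c:5, f:25; rest ⊤}
  B1:   IN={a:-2, c:5, f:25; rest ⊤}   OUT={a:23, c:5, f:25; rest ⊤}
  B2:   IN={a:23, c:5, f:25; rest ⊤}   OUT={a:23, c:5, d:-9, e:-3, f:25; rest ⊤}
  B3:   IN={a:23, c:5, e:-3; rest ⊤}   OUT={a:23, b:3, c:5, e:-3; rest ⊤}
  B4:   IN={a:23, b:3, c:5, e:-3; rest ⊤}   OUT={a:23, b:2, c:5, d:8, e:-3, f:3; rest ⊤}
  B5:   IN={a:23, c:5, e:-3; rest ⊤}   OUT={a:23, c:5, d:6, e:-3; rest ⊤}
  B6:   IN={a:23, c:5, d:6, e:-3; rest ⊤}   OUT={a:23, b:23, c:5, d:-2; rest ⊤}
  B7:   IN={a:23, c:5; rest ⊤}   OUT={a:23, e:4; rest ⊤}

Merge at B5: IN[B5] = OUT[B3] ⊔ OUT[B4] = {a: 23, b: ⊤, c: 5, d: ⊤, e: -3, f: ⊤}
Applying B5's transfer function to that IN value gives OUT[B5] (row B5 above).

Answer: {a: 23, b: ⊤, c: 5, d: 6, e: -3, f: ⊤}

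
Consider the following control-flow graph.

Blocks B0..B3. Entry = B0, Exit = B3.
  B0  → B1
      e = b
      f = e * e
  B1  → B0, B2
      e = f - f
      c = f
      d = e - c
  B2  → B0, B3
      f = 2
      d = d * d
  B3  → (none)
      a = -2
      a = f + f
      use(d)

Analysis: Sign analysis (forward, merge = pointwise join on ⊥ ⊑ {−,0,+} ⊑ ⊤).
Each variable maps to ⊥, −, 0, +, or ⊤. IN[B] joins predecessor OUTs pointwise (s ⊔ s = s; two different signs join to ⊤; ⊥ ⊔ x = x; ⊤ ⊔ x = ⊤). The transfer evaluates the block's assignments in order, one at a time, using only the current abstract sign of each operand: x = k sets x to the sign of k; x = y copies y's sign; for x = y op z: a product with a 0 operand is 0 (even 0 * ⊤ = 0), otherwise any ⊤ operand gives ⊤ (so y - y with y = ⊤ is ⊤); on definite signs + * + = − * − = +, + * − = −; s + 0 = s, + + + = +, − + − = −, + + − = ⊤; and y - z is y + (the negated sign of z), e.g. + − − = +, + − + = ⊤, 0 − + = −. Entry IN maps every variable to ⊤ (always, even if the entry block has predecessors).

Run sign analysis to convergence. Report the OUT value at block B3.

Per-block solution:
  B0:  IN=(all ⊤)  OUT=(all ⊤)
  B1:  IN=(all ⊤)  OUT=(all ⊤)
  B2:  IN=(all ⊤)  OUT={f:+; rest ⊤}
  B3:  IN={f:+; rest ⊤}  OUT={a:+, f:+; rest ⊤}

Merge at B3: IN[B3] = OUT[B2] = {a: ⊤, b: ⊤, c: ⊤, d: ⊤, e: ⊤, f: +}
Applying B3's transfer function to that IN value gives OUT[B3] (row B3 above).

Answer: {a: +, b: ⊤, c: ⊤, d: ⊤, e: ⊤, f: +}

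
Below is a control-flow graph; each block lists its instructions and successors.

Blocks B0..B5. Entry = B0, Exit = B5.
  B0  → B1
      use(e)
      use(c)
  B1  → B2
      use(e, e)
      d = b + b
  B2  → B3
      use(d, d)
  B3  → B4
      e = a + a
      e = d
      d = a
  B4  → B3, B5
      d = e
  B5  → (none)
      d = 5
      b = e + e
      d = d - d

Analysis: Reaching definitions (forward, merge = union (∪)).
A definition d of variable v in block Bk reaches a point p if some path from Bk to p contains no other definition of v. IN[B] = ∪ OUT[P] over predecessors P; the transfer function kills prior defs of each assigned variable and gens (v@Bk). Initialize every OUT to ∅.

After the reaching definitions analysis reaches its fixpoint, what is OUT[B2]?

Answer: {d@B1}

Trace:
Fixpoint table:
  B0:  IN={}  OUT={}
  B1:  IN={}  OUT={d@B1}
  B2:  IN={d@B1}  OUT={d@B1}
  B3:  IN={d@B1, d@B4, e@B3}  OUT={d@B3, e@B3}
  B4:  IN={d@B3, e@B3}  OUT={d@B4, e@B3}
  B5:  IN={d@B4, e@B3}  OUT={b@B5, d@B5, e@B3}

Merge at B2: IN[B2] = OUT[B1] = {d@B1}
Applying B2's transfer function to that IN value gives OUT[B2] (row B2 above).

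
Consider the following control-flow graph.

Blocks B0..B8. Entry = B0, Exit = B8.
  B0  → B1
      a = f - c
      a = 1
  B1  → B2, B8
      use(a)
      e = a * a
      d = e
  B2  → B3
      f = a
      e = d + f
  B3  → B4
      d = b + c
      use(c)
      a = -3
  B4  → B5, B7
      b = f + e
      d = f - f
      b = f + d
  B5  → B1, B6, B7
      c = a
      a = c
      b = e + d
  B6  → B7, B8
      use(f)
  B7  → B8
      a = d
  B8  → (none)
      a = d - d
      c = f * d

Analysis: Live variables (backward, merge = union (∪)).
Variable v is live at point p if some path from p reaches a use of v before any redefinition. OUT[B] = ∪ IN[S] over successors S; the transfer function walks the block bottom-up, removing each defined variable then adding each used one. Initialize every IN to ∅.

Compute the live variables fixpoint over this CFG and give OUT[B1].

Answer: {a, b, c, d, f}

Derivation:
Fixpoint table:
  B0:  IN={b, c, f}  OUT={a, b, c, f}
  B1:  IN={a, b, c, f}  OUT={a, b, c, d, f}
  B2:  IN={a, b, c, d}  OUT={b, c, e, f}
  B3:  IN={b, c, e, f}  OUT={a, e, f}
  B4:  IN={a, e, f}  OUT={a, d, e, f}
  B5:  IN={a, d, e, f}  OUT={a, b, c, d, f}
  B6:  IN={d, f}  OUT={d, f}
  B7:  IN={d, f}  OUT={d, f}
  B8:  IN={d, f}  OUT={}

Merge at B1: OUT[B1] = IN[B2] ⊔ IN[B8] = {a, b, c, d, f}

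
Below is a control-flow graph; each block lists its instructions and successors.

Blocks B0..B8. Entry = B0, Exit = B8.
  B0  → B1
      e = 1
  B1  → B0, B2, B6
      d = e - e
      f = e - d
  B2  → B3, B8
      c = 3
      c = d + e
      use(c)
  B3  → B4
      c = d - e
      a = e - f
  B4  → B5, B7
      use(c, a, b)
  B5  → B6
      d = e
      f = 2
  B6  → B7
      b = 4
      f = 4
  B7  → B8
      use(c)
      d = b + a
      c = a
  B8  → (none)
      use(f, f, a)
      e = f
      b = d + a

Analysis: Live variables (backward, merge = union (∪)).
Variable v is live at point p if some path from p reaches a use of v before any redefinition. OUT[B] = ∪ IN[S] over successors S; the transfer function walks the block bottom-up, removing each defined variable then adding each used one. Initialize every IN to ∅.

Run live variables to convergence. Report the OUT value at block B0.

Converged values:
  B0: | IN={a, b, c} | OUT={a, b, c, e}
  B1: | IN={a, b, c, e} | OUT={a, b, c, d, e, f}
  B2: | IN={a, b, d, e, f} | OUT={a, b, d, e, f}
  B3: | IN={b, d, e, f} | OUT={a, b, c, e, f}
  B4: | IN={a, b, c, e, f} | OUT={a, b, c, e, f}
  B5: | IN={a, c, e} | OUT={a, c}
  B6: | IN={a, c} | OUT={a, b, c, f}
  B7: | IN={a, b, c, f} | OUT={a, d, f}
  B8: | IN={a, d, f} | OUT={}

Merge at B0: OUT[B0] = IN[B1] = {a, b, c, e}

Answer: {a, b, c, e}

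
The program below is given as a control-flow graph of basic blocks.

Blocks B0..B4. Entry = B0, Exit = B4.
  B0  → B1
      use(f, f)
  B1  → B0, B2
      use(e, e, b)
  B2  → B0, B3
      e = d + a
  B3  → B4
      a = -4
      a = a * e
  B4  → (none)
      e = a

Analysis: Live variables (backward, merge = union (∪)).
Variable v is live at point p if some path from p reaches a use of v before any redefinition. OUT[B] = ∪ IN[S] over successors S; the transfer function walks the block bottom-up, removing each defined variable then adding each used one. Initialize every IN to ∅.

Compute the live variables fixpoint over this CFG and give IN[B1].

Fixpoint table:
  B0:  IN={a, b, d, e, f}  OUT={a, b, d, e, f}
  B1:  IN={a, b, d, e, f}  OUT={a, b, d, e, f}
  B2:  IN={a, b, d, f}  OUT={a, b, d, e, f}
  B3:  IN={e}  OUT={a}
  B4:  IN={a}  OUT={}

Merge at B1: OUT[B1] = IN[B0] ⊔ IN[B2] = {a, b, d, e, f}
Applying B1's transfer function to that OUT value gives IN[B1] (row B1 above).

Answer: {a, b, d, e, f}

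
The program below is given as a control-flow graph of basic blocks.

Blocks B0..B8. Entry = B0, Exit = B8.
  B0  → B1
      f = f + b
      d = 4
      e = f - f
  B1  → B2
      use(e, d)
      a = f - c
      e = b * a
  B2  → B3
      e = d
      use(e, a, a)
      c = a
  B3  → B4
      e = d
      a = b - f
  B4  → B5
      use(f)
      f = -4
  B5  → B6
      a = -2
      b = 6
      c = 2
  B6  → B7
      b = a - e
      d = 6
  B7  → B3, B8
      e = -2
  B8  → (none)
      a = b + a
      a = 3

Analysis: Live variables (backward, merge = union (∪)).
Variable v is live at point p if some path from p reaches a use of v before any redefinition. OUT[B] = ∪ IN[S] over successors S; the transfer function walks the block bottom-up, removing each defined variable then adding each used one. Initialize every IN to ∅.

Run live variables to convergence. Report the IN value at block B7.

Converged values:
  B0:   IN={b, c, f}   OUT={b, c, d, e, f}
  B1:   IN={b, c, d, e, f}   OUT={a, b, d, f}
  B2:   IN={a, b, d, f}   OUT={b, d, f}
  B3:   IN={b, d, f}   OUT={e, f}
  B4:   IN={e, f}   OUT={e, f}
  B5:   IN={e, f}   OUT={a, e, f}
  B6:   IN={a, e, f}   OUT={a, b, d, f}
  B7:   IN={a, b, d, f}   OUT={a, b, d, f}
  B8:   IN={a, b}   OUT={}

Merge at B7: OUT[B7] = IN[B3] ⊔ IN[B8] = {a, b, d, f}
Applying B7's transfer function to that OUT value gives IN[B7] (row B7 above).

Answer: {a, b, d, f}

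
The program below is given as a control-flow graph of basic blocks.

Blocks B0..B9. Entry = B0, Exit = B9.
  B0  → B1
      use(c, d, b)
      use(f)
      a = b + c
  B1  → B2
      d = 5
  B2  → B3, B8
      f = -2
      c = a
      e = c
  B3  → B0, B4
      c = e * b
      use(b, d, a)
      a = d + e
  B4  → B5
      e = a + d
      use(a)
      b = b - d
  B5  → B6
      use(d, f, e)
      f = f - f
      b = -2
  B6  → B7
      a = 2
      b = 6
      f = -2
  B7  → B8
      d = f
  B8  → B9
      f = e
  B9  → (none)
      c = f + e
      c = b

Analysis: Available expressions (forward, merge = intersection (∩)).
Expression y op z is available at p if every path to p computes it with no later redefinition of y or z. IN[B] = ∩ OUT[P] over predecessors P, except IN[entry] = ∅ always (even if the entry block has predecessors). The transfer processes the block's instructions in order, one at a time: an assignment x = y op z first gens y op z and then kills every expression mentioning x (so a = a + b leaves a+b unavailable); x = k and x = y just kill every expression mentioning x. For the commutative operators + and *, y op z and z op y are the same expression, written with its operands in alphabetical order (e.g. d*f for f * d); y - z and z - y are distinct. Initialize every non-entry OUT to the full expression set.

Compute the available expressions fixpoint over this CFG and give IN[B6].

Fixpoint table:
  B0:  IN={}  OUT={b+c}
  B1:  IN={b+c}  OUT={b+c}
  B2:  IN={b+c}  OUT={}
  B3:  IN={}  OUT={b*e, d+e}
  B4:  IN={b*e, d+e}  OUT={a+d}
  B5:  IN={a+d}  OUT={a+d}
  B6:  IN={a+d}  OUT={}
  B7:  IN={}  OUT={}
  B8:  IN={}  OUT={}
  B9:  IN={}  OUT={e+f}

Merge at B6: IN[B6] = OUT[B5] = {a+d}

Answer: {a+d}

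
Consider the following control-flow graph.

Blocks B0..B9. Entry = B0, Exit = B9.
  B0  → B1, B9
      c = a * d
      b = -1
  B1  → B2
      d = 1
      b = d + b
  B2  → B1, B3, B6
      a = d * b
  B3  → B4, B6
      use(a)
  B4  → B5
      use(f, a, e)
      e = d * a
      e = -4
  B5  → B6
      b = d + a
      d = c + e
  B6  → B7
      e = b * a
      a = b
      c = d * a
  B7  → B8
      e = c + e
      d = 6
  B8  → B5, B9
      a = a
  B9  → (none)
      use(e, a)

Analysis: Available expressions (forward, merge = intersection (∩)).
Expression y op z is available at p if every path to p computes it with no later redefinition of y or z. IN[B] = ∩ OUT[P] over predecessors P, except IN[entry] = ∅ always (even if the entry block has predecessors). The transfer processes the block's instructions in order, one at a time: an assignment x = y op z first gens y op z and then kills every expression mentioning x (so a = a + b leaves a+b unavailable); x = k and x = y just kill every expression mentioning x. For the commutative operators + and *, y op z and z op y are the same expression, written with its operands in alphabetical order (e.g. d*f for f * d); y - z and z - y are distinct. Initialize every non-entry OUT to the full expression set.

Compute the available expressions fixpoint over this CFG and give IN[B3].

Converged values:
  B0: | IN={} | OUT={a*d}
  B1: | IN={} | OUT={}
  B2: | IN={} | OUT={b*d}
  B3: | IN={b*d} | OUT={b*d}
  B4: | IN={b*d} | OUT={a*d, b*d}
  B5: | IN={} | OUT={c+e}
  B6: | IN={} | OUT={a*d}
  B7: | IN={a*d} | OUT={}
  B8: | IN={} | OUT={}
  B9: | IN={} | OUT={}

Merge at B3: IN[B3] = OUT[B2] = {b*d}

Answer: {b*d}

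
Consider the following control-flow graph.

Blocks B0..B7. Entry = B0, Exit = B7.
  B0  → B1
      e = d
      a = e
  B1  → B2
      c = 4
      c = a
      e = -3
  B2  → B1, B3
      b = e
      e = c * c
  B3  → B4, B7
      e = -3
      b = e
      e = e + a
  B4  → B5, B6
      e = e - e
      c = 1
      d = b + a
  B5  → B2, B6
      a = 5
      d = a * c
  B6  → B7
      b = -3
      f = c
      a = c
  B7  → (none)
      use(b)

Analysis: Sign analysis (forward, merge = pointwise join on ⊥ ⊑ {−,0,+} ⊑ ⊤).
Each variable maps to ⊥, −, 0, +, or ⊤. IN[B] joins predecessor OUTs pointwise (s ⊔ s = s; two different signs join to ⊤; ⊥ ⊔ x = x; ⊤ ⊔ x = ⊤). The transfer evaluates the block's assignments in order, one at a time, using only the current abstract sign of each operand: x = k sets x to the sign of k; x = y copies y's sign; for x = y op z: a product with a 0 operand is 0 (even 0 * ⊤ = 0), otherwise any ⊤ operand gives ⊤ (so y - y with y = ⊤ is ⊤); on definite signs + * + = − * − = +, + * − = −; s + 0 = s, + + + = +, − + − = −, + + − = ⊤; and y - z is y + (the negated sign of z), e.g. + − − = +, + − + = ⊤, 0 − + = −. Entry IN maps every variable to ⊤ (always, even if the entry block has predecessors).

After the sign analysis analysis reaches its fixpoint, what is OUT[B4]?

Answer: {a: ⊤, b: -, c: +, d: ⊤, e: ⊤, f: ⊤}

Trace:
Converged values:
  B0:   IN=(all ⊤)   OUT=(all ⊤)
  B1:   IN=(all ⊤)   OUT={e:-; rest ⊤}
  B2:   IN=(all ⊤)   OUT=(all ⊤)
  B3:   IN=(all ⊤)   OUT={b:-; rest ⊤}
  B4:   IN={b:-; rest ⊤}   OUT={b:-, c:+; rest ⊤}
  B5:   IN={b:-, c:+; rest ⊤}   OUT={a:+, b:-, c:+, d:+; rest ⊤}
  B6:   IN={b:-, c:+; rest ⊤}   OUT={a:+, b:-, c:+, f:+; rest ⊤}
  B7:   IN={b:-; rest ⊤}   OUT={b:-; rest ⊤}

Merge at B4: IN[B4] = OUT[B3] = {a: ⊤, b: -, c: ⊤, d: ⊤, e: ⊤, f: ⊤}
Applying B4's transfer function to that IN value gives OUT[B4] (row B4 above).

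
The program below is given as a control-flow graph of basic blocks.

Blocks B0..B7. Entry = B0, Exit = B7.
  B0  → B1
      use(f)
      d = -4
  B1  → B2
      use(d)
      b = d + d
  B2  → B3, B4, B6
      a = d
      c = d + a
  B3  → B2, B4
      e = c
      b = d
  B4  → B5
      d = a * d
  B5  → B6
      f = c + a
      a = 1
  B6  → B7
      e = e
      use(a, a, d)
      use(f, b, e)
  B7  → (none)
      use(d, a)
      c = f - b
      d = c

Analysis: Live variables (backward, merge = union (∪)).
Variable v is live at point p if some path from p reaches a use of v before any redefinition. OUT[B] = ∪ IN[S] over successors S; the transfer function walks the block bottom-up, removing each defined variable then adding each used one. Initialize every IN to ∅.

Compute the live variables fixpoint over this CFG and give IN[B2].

Per-block solution:
  B0:   IN={e, f}   OUT={d, e, f}
  B1:   IN={d, e, f}   OUT={b, d, e, f}
  B2:   IN={b, d, e, f}   OUT={a, b, c, d, e, f}
  B3:   IN={a, c, d, f}   OUT={a, b, c, d, e, f}
  B4:   IN={a, b, c, d, e}   OUT={a, b, c, d, e}
  B5:   IN={a, b, c, d, e}   OUT={a, b, d, e, f}
  B6:   IN={a, b, d, e, f}   OUT={a, b, d, f}
  B7:   IN={a, b, d, f}   OUT={}

Merge at B2: OUT[B2] = IN[B3] ⊔ IN[B4] ⊔ IN[B6] = {a, b, c, d, e, f}
Applying B2's transfer function to that OUT value gives IN[B2] (row B2 above).

Answer: {b, d, e, f}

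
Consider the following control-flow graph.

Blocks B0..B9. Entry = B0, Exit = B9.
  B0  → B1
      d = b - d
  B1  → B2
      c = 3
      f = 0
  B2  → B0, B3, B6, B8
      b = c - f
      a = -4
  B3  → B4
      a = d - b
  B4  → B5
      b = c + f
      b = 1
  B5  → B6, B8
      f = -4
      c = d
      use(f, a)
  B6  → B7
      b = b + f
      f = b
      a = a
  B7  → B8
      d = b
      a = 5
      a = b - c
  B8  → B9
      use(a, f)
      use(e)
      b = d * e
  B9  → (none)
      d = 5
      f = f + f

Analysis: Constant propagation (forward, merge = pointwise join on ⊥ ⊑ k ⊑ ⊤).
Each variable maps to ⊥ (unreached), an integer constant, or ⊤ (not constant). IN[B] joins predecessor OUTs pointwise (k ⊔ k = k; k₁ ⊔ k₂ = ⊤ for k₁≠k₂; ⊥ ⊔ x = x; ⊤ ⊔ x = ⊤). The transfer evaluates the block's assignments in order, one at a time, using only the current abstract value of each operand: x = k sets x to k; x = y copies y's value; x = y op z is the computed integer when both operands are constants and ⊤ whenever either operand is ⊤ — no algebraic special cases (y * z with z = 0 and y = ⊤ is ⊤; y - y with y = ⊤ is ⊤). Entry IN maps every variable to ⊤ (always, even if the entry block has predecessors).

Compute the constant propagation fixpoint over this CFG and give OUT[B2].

Answer: {a: -4, b: 3, c: 3, d: ⊤, e: ⊤, f: 0}

Derivation:
Fixpoint table:
  B0:   IN=(all ⊤)   OUT=(all ⊤)
  B1:   IN=(all ⊤)   OUT={c:3, f:0; rest ⊤}
  B2:   IN={c:3, f:0; rest ⊤}   OUT={a:-4, b:3, c:3, f:0; rest ⊤}
  B3:   IN={a:-4, b:3, c:3, f:0; rest ⊤}   OUT={b:3, c:3, f:0; rest ⊤}
  B4:   IN={b:3, c:3, f:0; rest ⊤}   OUT={b:1, c:3, f:0; rest ⊤}
  B5:   IN={b:1, c:3, f:0; rest ⊤}   OUT={b:1, f:-4; rest ⊤}
  B6:   IN=(all ⊤)   OUT=(all ⊤)
  B7:   IN=(all ⊤)   OUT=(all ⊤)
  B8:   IN=(all ⊤)   OUT=(all ⊤)
  B9:   IN=(all ⊤)   OUT={d:5; rest ⊤}

Merge at B2: IN[B2] = OUT[B1] = {a: ⊤, b: ⊤, c: 3, d: ⊤, e: ⊤, f: 0}
Applying B2's transfer function to that IN value gives OUT[B2] (row B2 above).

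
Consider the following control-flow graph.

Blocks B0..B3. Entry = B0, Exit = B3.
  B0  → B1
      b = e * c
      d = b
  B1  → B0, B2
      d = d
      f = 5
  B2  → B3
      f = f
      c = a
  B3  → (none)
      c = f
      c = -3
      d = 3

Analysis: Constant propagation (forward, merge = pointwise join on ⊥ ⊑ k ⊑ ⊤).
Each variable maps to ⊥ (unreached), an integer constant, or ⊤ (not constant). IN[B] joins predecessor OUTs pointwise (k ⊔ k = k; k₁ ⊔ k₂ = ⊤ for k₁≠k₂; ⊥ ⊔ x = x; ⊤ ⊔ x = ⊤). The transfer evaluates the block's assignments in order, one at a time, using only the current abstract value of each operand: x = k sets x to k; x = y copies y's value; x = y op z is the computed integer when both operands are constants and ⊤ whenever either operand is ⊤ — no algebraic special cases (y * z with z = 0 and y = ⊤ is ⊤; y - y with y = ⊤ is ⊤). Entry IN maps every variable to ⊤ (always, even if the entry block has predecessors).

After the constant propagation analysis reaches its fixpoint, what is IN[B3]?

Fixpoint table:
  B0:   IN=(all ⊤)   OUT=(all ⊤)
  B1:   IN=(all ⊤)   OUT={f:5; rest ⊤}
  B2:   IN={f:5; rest ⊤}   OUT={f:5; rest ⊤}
  B3:   IN={f:5; rest ⊤}   OUT={c:-3, d:3, f:5; rest ⊤}

Merge at B3: IN[B3] = OUT[B2] = {a: ⊤, b: ⊤, c: ⊤, d: ⊤, e: ⊤, f: 5}

Answer: {a: ⊤, b: ⊤, c: ⊤, d: ⊤, e: ⊤, f: 5}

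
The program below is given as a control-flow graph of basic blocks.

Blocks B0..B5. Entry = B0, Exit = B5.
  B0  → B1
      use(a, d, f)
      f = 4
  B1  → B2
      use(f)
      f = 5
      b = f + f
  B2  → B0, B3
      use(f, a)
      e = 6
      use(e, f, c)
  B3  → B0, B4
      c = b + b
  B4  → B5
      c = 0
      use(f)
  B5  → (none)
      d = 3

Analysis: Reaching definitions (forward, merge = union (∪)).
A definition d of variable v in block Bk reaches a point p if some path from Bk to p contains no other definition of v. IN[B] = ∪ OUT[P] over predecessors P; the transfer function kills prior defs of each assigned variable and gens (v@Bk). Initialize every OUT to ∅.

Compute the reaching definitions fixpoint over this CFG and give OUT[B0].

Answer: {b@B1, c@B3, e@B2, f@B0}

Trace:
Per-block solution:
  B0:   IN={b@B1, c@B3, e@B2, f@B1}   OUT={b@B1, c@B3, e@B2, f@B0}
  B1:   IN={b@B1, c@B3, e@B2, f@B0}   OUT={b@B1, c@B3, e@B2, f@B1}
  B2:   IN={b@B1, c@B3, e@B2, f@B1}   OUT={b@B1, c@B3, e@B2, f@B1}
  B3:   IN={b@B1, c@B3, e@B2, f@B1}   OUT={b@B1, c@B3, e@B2, f@B1}
  B4:   IN={b@B1, c@B3, e@B2, f@B1}   OUT={b@B1, c@B4, e@B2, f@B1}
  B5:   IN={b@B1, c@B4, e@B2, f@B1}   OUT={b@B1, c@B4, d@B5, e@B2, f@B1}

Merge at B0 (entry node, so the boundary value {} is joined with the incoming edge(s)): IN[B0] = {} ⊔ OUT[B2] ⊔ OUT[B3] = {b@B1, c@B3, e@B2, f@B1}
Applying B0's transfer function to that IN value gives OUT[B0] (row B0 above).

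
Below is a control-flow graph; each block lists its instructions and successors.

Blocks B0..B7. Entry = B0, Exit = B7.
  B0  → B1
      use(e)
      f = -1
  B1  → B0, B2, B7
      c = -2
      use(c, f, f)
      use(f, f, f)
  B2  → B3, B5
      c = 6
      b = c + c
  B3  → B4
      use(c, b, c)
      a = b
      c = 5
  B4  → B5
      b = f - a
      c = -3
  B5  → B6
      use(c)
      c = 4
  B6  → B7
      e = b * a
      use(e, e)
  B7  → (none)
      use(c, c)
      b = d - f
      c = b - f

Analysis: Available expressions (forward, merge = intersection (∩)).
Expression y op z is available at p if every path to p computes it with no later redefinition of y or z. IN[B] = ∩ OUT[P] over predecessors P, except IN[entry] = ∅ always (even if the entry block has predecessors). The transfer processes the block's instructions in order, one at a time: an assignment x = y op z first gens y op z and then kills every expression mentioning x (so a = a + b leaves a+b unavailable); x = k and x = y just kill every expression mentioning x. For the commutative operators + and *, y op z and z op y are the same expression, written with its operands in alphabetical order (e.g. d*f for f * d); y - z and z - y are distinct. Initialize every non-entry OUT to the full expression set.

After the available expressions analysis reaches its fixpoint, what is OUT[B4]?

Answer: {f-a}

Working:
Converged values:
  B0: | IN={} | OUT={}
  B1: | IN={} | OUT={}
  B2: | IN={} | OUT={c+c}
  B3: | IN={c+c} | OUT={}
  B4: | IN={} | OUT={f-a}
  B5: | IN={} | OUT={}
  B6: | IN={} | OUT={a*b}
  B7: | IN={} | OUT={b-f, d-f}

Merge at B4: IN[B4] = OUT[B3] = {}
Applying B4's transfer function to that IN value gives OUT[B4] (row B4 above).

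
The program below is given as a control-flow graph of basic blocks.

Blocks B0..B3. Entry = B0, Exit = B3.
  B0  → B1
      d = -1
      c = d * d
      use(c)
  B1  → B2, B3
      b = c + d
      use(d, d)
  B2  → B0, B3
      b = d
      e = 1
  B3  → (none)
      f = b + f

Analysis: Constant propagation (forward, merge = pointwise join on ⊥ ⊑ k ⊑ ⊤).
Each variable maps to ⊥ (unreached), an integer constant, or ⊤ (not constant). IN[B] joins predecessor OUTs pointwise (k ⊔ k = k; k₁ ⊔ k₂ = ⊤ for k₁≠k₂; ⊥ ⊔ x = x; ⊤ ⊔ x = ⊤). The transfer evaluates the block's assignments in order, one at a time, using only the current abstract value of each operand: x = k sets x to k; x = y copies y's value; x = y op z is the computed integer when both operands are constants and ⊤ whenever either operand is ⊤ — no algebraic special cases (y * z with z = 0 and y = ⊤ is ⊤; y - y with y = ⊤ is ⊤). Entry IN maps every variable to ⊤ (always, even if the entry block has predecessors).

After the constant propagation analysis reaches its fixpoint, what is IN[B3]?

Answer: {a: ⊤, b: ⊤, c: 1, d: -1, e: ⊤, f: ⊤}

Working:
Converged values:
  B0: | IN=(all ⊤) | OUT={c:1, d:-1; rest ⊤}
  B1: | IN={c:1, d:-1; rest ⊤} | OUT={b:0, c:1, d:-1; rest ⊤}
  B2: | IN={b:0, c:1, d:-1; rest ⊤} | OUT={b:-1, c:1, d:-1, e:1; rest ⊤}
  B3: | IN={c:1, d:-1; rest ⊤} | OUT={c:1, d:-1; rest ⊤}

Merge at B3: IN[B3] = OUT[B1] ⊔ OUT[B2] = {a: ⊤, b: ⊤, c: 1, d: -1, e: ⊤, f: ⊤}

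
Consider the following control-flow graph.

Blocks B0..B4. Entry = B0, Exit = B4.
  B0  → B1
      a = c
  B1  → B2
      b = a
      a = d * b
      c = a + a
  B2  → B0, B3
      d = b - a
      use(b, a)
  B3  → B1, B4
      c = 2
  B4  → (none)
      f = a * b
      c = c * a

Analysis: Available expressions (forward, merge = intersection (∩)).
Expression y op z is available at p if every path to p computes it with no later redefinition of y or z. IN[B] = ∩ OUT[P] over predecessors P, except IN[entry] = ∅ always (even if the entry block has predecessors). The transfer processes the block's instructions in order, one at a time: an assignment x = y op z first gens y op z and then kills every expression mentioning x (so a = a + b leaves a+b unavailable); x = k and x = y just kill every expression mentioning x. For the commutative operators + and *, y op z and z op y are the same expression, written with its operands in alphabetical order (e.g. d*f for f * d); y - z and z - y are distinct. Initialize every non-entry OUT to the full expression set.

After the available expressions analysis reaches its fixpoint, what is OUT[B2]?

Per-block solution:
  B0: | IN={} | OUT={}
  B1: | IN={} | OUT={a+a, b*d}
  B2: | IN={a+a, b*d} | OUT={a+a, b-a}
  B3: | IN={a+a, b-a} | OUT={a+a, b-a}
  B4: | IN={a+a, b-a} | OUT={a*b, a+a, b-a}

Merge at B2: IN[B2] = OUT[B1] = {a+a, b*d}
Applying B2's transfer function to that IN value gives OUT[B2] (row B2 above).

Answer: {a+a, b-a}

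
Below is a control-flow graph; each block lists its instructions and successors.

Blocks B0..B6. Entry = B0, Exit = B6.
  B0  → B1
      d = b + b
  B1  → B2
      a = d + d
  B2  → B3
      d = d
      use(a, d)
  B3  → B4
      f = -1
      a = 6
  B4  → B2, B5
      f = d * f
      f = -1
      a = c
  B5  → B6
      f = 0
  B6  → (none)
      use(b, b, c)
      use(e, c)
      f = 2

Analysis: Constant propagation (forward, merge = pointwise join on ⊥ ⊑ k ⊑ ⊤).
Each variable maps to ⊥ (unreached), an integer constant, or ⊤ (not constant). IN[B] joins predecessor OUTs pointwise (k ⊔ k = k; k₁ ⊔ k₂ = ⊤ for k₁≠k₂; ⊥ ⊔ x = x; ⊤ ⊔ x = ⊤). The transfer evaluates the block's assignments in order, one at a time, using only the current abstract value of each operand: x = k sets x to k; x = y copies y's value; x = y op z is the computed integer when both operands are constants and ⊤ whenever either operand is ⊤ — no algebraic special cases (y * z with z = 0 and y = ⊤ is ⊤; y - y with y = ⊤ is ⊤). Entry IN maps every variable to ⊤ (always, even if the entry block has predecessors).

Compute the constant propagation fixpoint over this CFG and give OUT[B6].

Answer: {a: ⊤, b: ⊤, c: ⊤, d: ⊤, e: ⊤, f: 2}

Working:
Per-block solution:
  B0:   IN=(all ⊤)   OUT=(all ⊤)
  B1:   IN=(all ⊤)   OUT=(all ⊤)
  B2:   IN=(all ⊤)   OUT=(all ⊤)
  B3:   IN=(all ⊤)   OUT={a:6, f:-1; rest ⊤}
  B4:   IN={a:6, f:-1; rest ⊤}   OUT={f:-1; rest ⊤}
  B5:   IN={f:-1; rest ⊤}   OUT={f:0; rest ⊤}
  B6:   IN={f:0; rest ⊤}   OUT={f:2; rest ⊤}

Merge at B6: IN[B6] = OUT[B5] = {a: ⊤, b: ⊤, c: ⊤, d: ⊤, e: ⊤, f: 0}
Applying B6's transfer function to that IN value gives OUT[B6] (row B6 above).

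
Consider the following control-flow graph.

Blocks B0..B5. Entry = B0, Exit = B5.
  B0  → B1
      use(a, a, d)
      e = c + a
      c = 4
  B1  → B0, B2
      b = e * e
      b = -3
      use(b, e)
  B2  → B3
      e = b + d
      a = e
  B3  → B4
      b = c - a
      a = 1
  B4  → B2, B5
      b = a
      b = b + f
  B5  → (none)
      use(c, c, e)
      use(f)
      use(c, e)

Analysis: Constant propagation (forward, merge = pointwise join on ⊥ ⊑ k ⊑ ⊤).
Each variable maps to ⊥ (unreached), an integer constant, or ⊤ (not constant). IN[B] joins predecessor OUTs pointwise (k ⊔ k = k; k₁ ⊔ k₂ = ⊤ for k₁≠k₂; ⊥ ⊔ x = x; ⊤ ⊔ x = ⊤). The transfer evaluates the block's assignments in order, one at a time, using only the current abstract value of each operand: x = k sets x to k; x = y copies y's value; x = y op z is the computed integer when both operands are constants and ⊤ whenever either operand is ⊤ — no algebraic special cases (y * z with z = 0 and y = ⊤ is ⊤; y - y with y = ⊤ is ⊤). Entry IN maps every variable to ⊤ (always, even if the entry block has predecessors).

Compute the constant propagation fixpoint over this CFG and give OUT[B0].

Per-block solution:
  B0:  IN=(all ⊤)  OUT={c:4; rest ⊤}
  B1:  IN={c:4; rest ⊤}  OUT={b:-3, c:4; rest ⊤}
  B2:  IN={c:4; rest ⊤}  OUT={c:4; rest ⊤}
  B3:  IN={c:4; rest ⊤}  OUT={a:1, c:4; rest ⊤}
  B4:  IN={a:1, c:4; rest ⊤}  OUT={a:1, c:4; rest ⊤}
  B5:  IN={a:1, c:4; rest ⊤}  OUT={a:1, c:4; rest ⊤}

Merge at B0 (entry node, so the boundary value (all ⊤) is joined with the incoming edge(s)): IN[B0] = (all ⊤) ⊔ OUT[B1] = {a: ⊤, b: ⊤, c: ⊤, d: ⊤, e: ⊤, f: ⊤}
Applying B0's transfer function to that IN value gives OUT[B0] (row B0 above).

Answer: {a: ⊤, b: ⊤, c: 4, d: ⊤, e: ⊤, f: ⊤}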